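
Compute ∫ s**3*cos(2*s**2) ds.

s**2*sin(2*s**2)/4 + cos(2*s**2)/8 + C

Let u = s², du = 2s ds; rewrite as (1/2)∫ u^1·cos(2u) du.
Now integrate by parts 1 time.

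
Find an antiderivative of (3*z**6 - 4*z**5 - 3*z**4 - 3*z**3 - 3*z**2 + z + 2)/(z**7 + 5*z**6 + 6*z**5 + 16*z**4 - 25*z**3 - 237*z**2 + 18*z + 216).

Factor the denominator: (z - 2)*(z - 1)*(z + 1)*(z + 3)*(z + 4)*(z**2 + 9).
Partial-fraction decomposition: (5987*z - 194973)/(58500*(z**2 + 9)) + 7879/(1125*(z + 4)) - 2969/(720*(z + 3)) + 1/(72*(z + 1)) + 7/(400*(z - 1)) - 8/(585*(z - 2)).
Integrate each term; A/(z−a) gives A·log|z−a|; the (Bz+D)/(z²+p²) term gives a log and an atan.

-8*log(z - 2)/585 + 7*log(z - 1)/400 + log(z + 1)/72 - 2969*log(z + 3)/720 + 7879*log(z + 4)/1125 + 5987*log(z**2 + 9)/117000 - 64991*atan(z/3)/58500 + C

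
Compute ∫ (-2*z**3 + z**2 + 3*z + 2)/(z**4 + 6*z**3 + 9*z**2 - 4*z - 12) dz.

log(z - 1)/9 + 107*log(z + 2)/9 - 14*log(z + 3) + 16/(3*z + 6) + C

Factor the denominator: (z - 1)*(z + 2)**2*(z + 3).
Partial-fraction decomposition: -14/(z + 3) + 107/(9*(z + 2)) - 16/(3*(z + 2)**2) + 1/(9*(z - 1)).
Integrate each term; A/(z−a) gives A·log|z−a|; A/(z−a)² gives −A/(z−a).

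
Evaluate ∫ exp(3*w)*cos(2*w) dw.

Let I denote the integral. Integrate by parts with u = cos(2*w), dv = exp(3*w) dw, so v = exp(3*w)/3: I = exp(3*w)*cos(2*w)/3 + (2/3)·∫ exp(3*w)*sin(2*w) dw.
Apply parts again with u = sin(2*w), dv = exp(3*w) dw: ∫ exp(3*w)*sin(2*w) dw = exp(3*w)*sin(2*w)/3 − (2/3)·I. Substituting back brings back I: I = 2*exp(3*w)*sin(2*w)/9 + exp(3*w)*cos(2*w)/3 − (4/9)·I.
Solving for I: (1 + 4/9)·I equals the remaining terms, so I = (9/13)·(2*exp(3*w)*sin(2*w)/9 + exp(3*w)*cos(2*w)/3).

2*exp(3*w)*sin(2*w)/13 + 3*exp(3*w)*cos(2*w)/13 + C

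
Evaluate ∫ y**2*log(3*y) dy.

y**3*(log(y) + log(3))/3 - y**3/9 + C

Use integration by parts with u = log(3*y), dv = y**2 dy.
Then du = 1/y dy and v = y**3/3.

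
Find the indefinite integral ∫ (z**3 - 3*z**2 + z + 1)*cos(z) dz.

z**3*sin(z) - 3*z**2*sin(z) + 3*z**2*cos(z) - 5*z*sin(z) - 6*z*cos(z) + 7*sin(z) - 5*cos(z) + C

Use integration by parts with u = z**3 - 3*z**2 + z + 1, dv = cos(z) dz, so v = sin(z).
Apply parts 3 times (tabular method): alternate signs, differentiate u down to 0, integrate dv up.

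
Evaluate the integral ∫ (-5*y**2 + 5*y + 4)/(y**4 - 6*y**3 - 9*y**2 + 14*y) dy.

2*log(y)/7 - 103*log(y - 7)/189 - 2*log(y - 1)/9 + 13*log(y + 2)/27 + C

Factor the denominator: y*(y - 7)*(y - 1)*(y + 2).
Partial-fraction decomposition: 13/(27*(y + 2)) - 2/(9*(y - 1)) - 103/(189*(y - 7)) + 2/(7*y).
Integrate each term: A/(y−a) contributes A·log|y−a|.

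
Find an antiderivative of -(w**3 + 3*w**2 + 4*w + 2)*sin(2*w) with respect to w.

w**3*cos(2*w)/2 - 3*w**2*sin(2*w)/4 + 3*w**2*cos(2*w)/2 - 3*w*sin(2*w)/2 + 5*w*cos(2*w)/4 - 5*sin(2*w)/8 + cos(2*w)/4 + C

Use integration by parts with u = w**3 + 3*w**2 + 4*w + 2, dv = -sin(2*w) dw, so v = cos(2*w)/2.
Apply parts 3 times (tabular method): alternate signs, differentiate u down to 0, integrate dv up.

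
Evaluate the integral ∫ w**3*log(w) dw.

w**4*log(w)/4 - w**4/16 + C

Use integration by parts with u = log(w), dv = w**3 dw.
Then du = 1/w dw and v = w**4/4.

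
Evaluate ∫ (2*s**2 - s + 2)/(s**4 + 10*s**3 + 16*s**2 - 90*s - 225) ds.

17*log(s - 3)/384 - 23*log(s + 3)/24 + 117*log(s + 5)/128 - 57/(16*s + 80) + C

Factor the denominator: (s - 3)*(s + 3)*(s + 5)**2.
Partial-fraction decomposition: 117/(128*(s + 5)) + 57/(16*(s + 5)**2) - 23/(24*(s + 3)) + 17/(384*(s - 3)).
Integrate each term; A/(s−a) gives A·log|s−a|; A/(s−a)² gives −A/(s−a).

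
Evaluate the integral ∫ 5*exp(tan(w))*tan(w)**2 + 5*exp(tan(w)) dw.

5*exp(tan(w)) + C

Let u = tan(w), so du = (tan(w)**2 + 1) dw.
Rewriting, the integral becomes 5·∫ e^u du = 5·e^u.
Substituting back, u = tan(w).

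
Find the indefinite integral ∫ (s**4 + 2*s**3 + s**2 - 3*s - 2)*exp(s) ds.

(s**4 - 2*s**3 + 7*s**2 - 17*s + 15)*exp(s) + C

Use integration by parts with u = s**4 + 2*s**3 + s**2 - 3*s - 2, dv = exp(s) ds, so v = exp(s).
Apply parts 4 times (tabular method): alternate signs, differentiate u down to 0, integrate dv up.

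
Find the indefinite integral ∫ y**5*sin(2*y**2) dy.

-y**4*cos(2*y**2)/4 + y**2*sin(2*y**2)/4 + cos(2*y**2)/8 + C

Let u = y², du = 2y dy; rewrite as (1/2)∫ u^2·sin(2u) du.
Now integrate by parts 2 times.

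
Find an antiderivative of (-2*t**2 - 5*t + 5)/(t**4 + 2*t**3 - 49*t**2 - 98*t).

-5*log(t)/98 - 64*log(t - 7)/441 + 7*log(t + 2)/90 + 29*log(t + 7)/245 + C

Factor the denominator: t*(t - 7)*(t + 2)*(t + 7).
Partial-fraction decomposition: 29/(245*(t + 7)) + 7/(90*(t + 2)) - 64/(441*(t - 7)) - 5/(98*t).
Integrate each term: A/(t−a) contributes A·log|t−a|.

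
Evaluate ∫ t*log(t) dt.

t**2*log(t)/2 - t**2/4 + C

Use integration by parts with u = log(t), dv = t dt.
Then du = 1/t dt and v = t**2/2.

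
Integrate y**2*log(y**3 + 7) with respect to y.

Let u = y**3 + 7, so du = (3*y**2) dy.
The integral becomes (1/3)·∫ log(u) du; integrate by parts with u′=log(u), dv′=du.

y**3*log(y**3 + 7)/3 - y**3/3 + 7*log(y**3 + 7)/3 + C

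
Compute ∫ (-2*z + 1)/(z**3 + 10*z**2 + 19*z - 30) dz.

-log(z - 1)/42 - 11*log(z + 5)/6 + 13*log(z + 6)/7 + C

Factor the denominator: (z - 1)*(z + 5)*(z + 6).
Partial-fraction decomposition: 13/(7*(z + 6)) - 11/(6*(z + 5)) - 1/(42*(z - 1)).
Integrate each term: A/(z−a) contributes A·log|z−a|.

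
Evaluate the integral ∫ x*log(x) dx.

Use integration by parts with u = log(x), dv = x dx.
Then du = 1/x dx and v = x**2/2.

x**2*log(x)/2 - x**2/4 + C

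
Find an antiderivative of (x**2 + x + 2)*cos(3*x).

Use integration by parts with u = x**2 + x + 2, dv = cos(3*x) dx, so v = sin(3*x)/3.
Apply parts 2 times (tabular method): alternate signs, differentiate u down to 0, integrate dv up.

x**2*sin(3*x)/3 + x*sin(3*x)/3 + 2*x*cos(3*x)/9 + 16*sin(3*x)/27 + cos(3*x)/9 + C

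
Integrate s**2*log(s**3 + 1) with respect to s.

s**3*log(s**3 + 1)/3 - s**3/3 + log(s**3 + 1)/3 + C

Let u = s**3 + 1, so du = (3*s**2) ds.
The integral becomes (1/3)·∫ log(u) du; integrate by parts with u′=log(u), dv′=du.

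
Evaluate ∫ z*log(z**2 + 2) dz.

Let u = z**2 + 2, so du = (2*z) dz.
The integral becomes (1/2)·∫ log(u) du; integrate by parts with u′=log(u), dv′=du.

z**2*log(z**2 + 2)/2 - z**2/2 + log(z**2 + 2) + C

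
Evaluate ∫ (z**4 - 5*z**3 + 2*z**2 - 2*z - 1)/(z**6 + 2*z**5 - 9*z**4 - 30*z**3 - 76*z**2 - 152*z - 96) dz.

-41*log(z - 4)/4200 - 9*log(z + 1)/50 + 67*log(z + 2)/48 - 239*log(z + 3)/182 + 557*log(z**2 + 4)/10400 - 751*atan(z/2)/5200 + C

Factor the denominator: (z - 4)*(z + 1)*(z + 2)*(z + 3)*(z**2 + 4).
Partial-fraction decomposition: (557*z - 1502)/(5200*(z**2 + 4)) - 239/(182*(z + 3)) + 67/(48*(z + 2)) - 9/(50*(z + 1)) - 41/(4200*(z - 4)).
Integrate each term; A/(z−a) gives A·log|z−a|; the (Bz+D)/(z²+p²) term gives a log and an atan.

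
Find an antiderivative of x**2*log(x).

Use integration by parts with u = log(x), dv = x**2 dx.
Then du = 1/x dx and v = x**3/3.

x**3*log(x)/3 - x**3/9 + C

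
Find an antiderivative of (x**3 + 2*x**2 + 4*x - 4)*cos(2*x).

x**3*sin(2*x)/2 + x**2*sin(2*x) + 3*x**2*cos(2*x)/4 + 5*x*sin(2*x)/4 + x*cos(2*x) - 5*sin(2*x)/2 + 5*cos(2*x)/8 + C

Use integration by parts with u = x**3 + 2*x**2 + 4*x - 4, dv = cos(2*x) dx, so v = sin(2*x)/2.
Apply parts 3 times (tabular method): alternate signs, differentiate u down to 0, integrate dv up.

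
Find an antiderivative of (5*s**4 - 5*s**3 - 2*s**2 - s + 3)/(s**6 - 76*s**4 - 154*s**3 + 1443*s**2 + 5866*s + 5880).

Factor the denominator: (s - 7)**2*(s + 2)*(s + 3)*(s + 4)*(s + 5).
Partial-fraction decomposition: -103/(24*(s + 5)) + 1575/(242*(s + 4)) - 66/(25*(s + 3)) + 13/(54*(s + 2)) + 119351/(653400*(s - 7)) + 283/(330*(s - 7)**2).
Integrate each term; A/(s−a) gives A·log|s−a|; A/(s−a)² gives −A/(s−a).

119351*log(s - 7)/653400 + 13*log(s + 2)/54 - 66*log(s + 3)/25 + 1575*log(s + 4)/242 - 103*log(s + 5)/24 - 283/(330*s - 2310) + C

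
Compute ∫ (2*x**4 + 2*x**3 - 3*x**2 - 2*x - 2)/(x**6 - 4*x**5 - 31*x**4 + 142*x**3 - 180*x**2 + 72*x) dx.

-log(x)/36 + 1451*log(x - 6)/3600 - 15*log(x - 2)/32 + 204*log(x - 1)/1225 - 1031*log(x + 6)/14112 + 3/(35*x - 35) + C

Factor the denominator: x*(x - 6)*(x - 2)*(x - 1)**2*(x + 6).
Partial-fraction decomposition: -1031/(14112*(x + 6)) + 204/(1225*(x - 1)) - 3/(35*(x - 1)**2) - 15/(32*(x - 2)) + 1451/(3600*(x - 6)) - 1/(36*x).
Integrate each term; A/(x−a) gives A·log|x−a|; A/(x−a)² gives −A/(x−a).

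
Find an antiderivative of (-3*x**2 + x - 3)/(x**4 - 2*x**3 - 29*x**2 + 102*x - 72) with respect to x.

-47*log(x - 4)/30 + 3*log(x - 3)/2 - 5*log(x - 1)/42 + 13*log(x + 6)/70 + C

Factor the denominator: (x - 4)*(x - 3)*(x - 1)*(x + 6).
Partial-fraction decomposition: 13/(70*(x + 6)) - 5/(42*(x - 1)) + 3/(2*(x - 3)) - 47/(30*(x - 4)).
Integrate each term: A/(x−a) contributes A·log|x−a|.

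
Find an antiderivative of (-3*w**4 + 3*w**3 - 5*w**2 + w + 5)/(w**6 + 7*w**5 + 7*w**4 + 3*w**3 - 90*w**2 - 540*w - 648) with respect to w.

Factor the denominator: (w - 3)*(w + 2)**2*(w + 6)*(w**2 + 9).
Partial-fraction decomposition: -(8147*w - 7857)/(45630*(w**2 + 9)) + 4717/(6480*(w + 6)) - 33817/(67600*(w + 2)) + 89/(260*(w + 2)**2) - 199/(4050*(w - 3)).
Integrate each term; A/(w−a) gives A·log|w−a|; the (Bw+D)/(w²+p²) term gives a log and an atan.

-199*log(w - 3)/4050 - 33817*log(w + 2)/67600 + 4717*log(w + 6)/6480 - 8147*log(w**2 + 9)/91260 + 97*atan(w/3)/1690 - 89/(260*w + 520) + C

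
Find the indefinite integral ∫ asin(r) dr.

r*asin(r) + sqrt(-r**2 + 1) + C

Use integration by parts with u = arcsin(r), dv = dr.
Then du = 1/sqrt(-r**2 + 1) dr.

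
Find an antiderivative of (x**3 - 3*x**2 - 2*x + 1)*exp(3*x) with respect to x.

Use integration by parts with u = x**3 - 3*x**2 - 2*x + 1, dv = exp(3*x) dx, so v = exp(3*x)/3.
Apply parts 3 times (tabular method): alternate signs, differentiate u down to 0, integrate dv up.

(9*x**3 - 36*x**2 + 6*x + 7)*exp(3*x)/27 + C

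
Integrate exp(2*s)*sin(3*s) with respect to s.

2*exp(2*s)*sin(3*s)/13 - 3*exp(2*s)*cos(3*s)/13 + C

Let I denote the integral. Integrate by parts with u = sin(3*s), dv = exp(2*s) ds, so v = exp(2*s)/2: I = exp(2*s)*sin(3*s)/2 − (3/2)·∫ exp(2*s)*cos(3*s) ds.
Apply parts again with u = cos(3*s), dv = exp(2*s) ds: ∫ exp(2*s)*cos(3*s) ds = exp(2*s)*cos(3*s)/2 + (3/2)·I. Substituting back brings back I: I = exp(2*s)*sin(3*s)/2 - 3*exp(2*s)*cos(3*s)/4 − (9/4)·I.
Solving for I: (1 + 9/4)·I equals the remaining terms, so I = (4/13)·(exp(2*s)*sin(3*s)/2 - 3*exp(2*s)*cos(3*s)/4).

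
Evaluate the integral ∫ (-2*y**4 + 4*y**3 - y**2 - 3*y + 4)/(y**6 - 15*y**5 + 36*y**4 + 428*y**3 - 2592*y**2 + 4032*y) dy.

log(y)/1008 - 3496*log(y - 7)/819 + 889*log(y - 6)/144 - 1399*log(y - 4)/720 + 347*log(y + 6)/9360 + 7/(6*y - 24) + C

Factor the denominator: y*(y - 7)*(y - 6)*(y - 4)**2*(y + 6).
Partial-fraction decomposition: 347/(9360*(y + 6)) - 1399/(720*(y - 4)) - 7/(6*(y - 4)**2) + 889/(144*(y - 6)) - 3496/(819*(y - 7)) + 1/(1008*y).
Integrate each term; A/(y−a) gives A·log|y−a|; A/(y−a)² gives −A/(y−a).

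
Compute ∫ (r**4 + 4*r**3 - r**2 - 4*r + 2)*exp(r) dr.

(r**4 - r**2 - 2*r + 4)*exp(r) + C

Use integration by parts with u = r**4 + 4*r**3 - r**2 - 4*r + 2, dv = exp(r) dr, so v = exp(r).
Apply parts 4 times (tabular method): alternate signs, differentiate u down to 0, integrate dv up.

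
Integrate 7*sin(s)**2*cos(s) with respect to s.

Let u = sin(s), so du = (cos(s)) ds.
Rewriting, the integral becomes 7·∫ u^2 du = 7·u^3/3.
Substituting back, u = sin(s).

7*sin(s)**3/3 + C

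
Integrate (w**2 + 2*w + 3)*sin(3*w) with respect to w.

-w**2*cos(3*w)/3 + 2*w*sin(3*w)/9 - 2*w*cos(3*w)/3 + 2*sin(3*w)/9 - 25*cos(3*w)/27 + C

Use integration by parts with u = w**2 + 2*w + 3, dv = sin(3*w) dw, so v = -cos(3*w)/3.
Apply parts 2 times (tabular method): alternate signs, differentiate u down to 0, integrate dv up.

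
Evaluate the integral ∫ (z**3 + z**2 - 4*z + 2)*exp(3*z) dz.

(3*z**3 - 12*z + 10)*exp(3*z)/9 + C

Use integration by parts with u = z**3 + z**2 - 4*z + 2, dv = exp(3*z) dz, so v = exp(3*z)/3.
Apply parts 3 times (tabular method): alternate signs, differentiate u down to 0, integrate dv up.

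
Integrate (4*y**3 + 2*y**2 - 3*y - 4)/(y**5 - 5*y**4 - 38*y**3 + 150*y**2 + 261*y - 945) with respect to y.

289*log(y - 7)/384 - 2695*log(y - 3)/4608 + 17*log(y + 3)/144 - 439*log(y + 5)/1536 + 113/(192*y - 576) + C

Factor the denominator: (y - 7)*(y - 3)**2*(y + 3)*(y + 5).
Partial-fraction decomposition: -439/(1536*(y + 5)) + 17/(144*(y + 3)) - 2695/(4608*(y - 3)) - 113/(192*(y - 3)**2) + 289/(384*(y - 7)).
Integrate each term; A/(y−a) gives A·log|y−a|; A/(y−a)² gives −A/(y−a).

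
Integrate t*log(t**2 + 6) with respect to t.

Let u = t**2 + 6, so du = (2*t) dt.
The integral becomes (1/2)·∫ log(u) du; integrate by parts with u′=log(u), dv′=du.

t**2*log(t**2 + 6)/2 - t**2/2 + 3*log(t**2 + 6) + C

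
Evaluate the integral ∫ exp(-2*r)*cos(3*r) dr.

Let I denote the integral. Integrate by parts with u = cos(3*r), dv = exp(-2*r) dr, so v = -exp(-2*r)/2: I = -exp(-2*r)*cos(3*r)/2 − (3/2)·∫ exp(-2*r)*sin(3*r) dr.
Apply parts again with u = sin(3*r), dv = exp(-2*r) dr: ∫ exp(-2*r)*sin(3*r) dr = -exp(-2*r)*sin(3*r)/2 + (3/2)·I. Substituting back brings back I: I = 3*exp(-2*r)*sin(3*r)/4 - exp(-2*r)*cos(3*r)/2 − (9/4)·I.
Solving for I: (1 + 9/4)·I equals the remaining terms, so I = (4/13)·(3*exp(-2*r)*sin(3*r)/4 - exp(-2*r)*cos(3*r)/2).

3*exp(-2*r)*sin(3*r)/13 - 2*exp(-2*r)*cos(3*r)/13 + C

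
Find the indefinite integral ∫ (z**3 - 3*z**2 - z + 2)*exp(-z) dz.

(-z**3 + z - 1)*exp(-z) + C

Use integration by parts with u = z**3 - 3*z**2 - z + 2, dv = exp(-z) dz, so v = -exp(-z).
Apply parts 3 times (tabular method): alternate signs, differentiate u down to 0, integrate dv up.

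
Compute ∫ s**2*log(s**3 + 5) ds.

s**3*log(s**3 + 5)/3 - s**3/3 + 5*log(s**3 + 5)/3 + C

Let u = s**3 + 5, so du = (3*s**2) ds.
The integral becomes (1/3)·∫ log(u) du; integrate by parts with u′=log(u), dv′=du.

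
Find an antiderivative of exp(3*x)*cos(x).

exp(3*x)*sin(x)/10 + 3*exp(3*x)*cos(x)/10 + C

Let I denote the integral. Integrate by parts with u = cos(x), dv = exp(3*x) dx, so v = exp(3*x)/3: I = exp(3*x)*cos(x)/3 + (1/3)·∫ exp(3*x)*sin(x) dx.
Apply parts again with u = sin(x), dv = exp(3*x) dx: ∫ exp(3*x)*sin(x) dx = exp(3*x)*sin(x)/3 − (1/3)·I. Substituting back brings back I: I = exp(3*x)*sin(x)/9 + exp(3*x)*cos(x)/3 − (1/9)·I.
Solving for I: (1 + 1/9)·I equals the remaining terms, so I = (9/10)·(exp(3*x)*sin(x)/9 + exp(3*x)*cos(x)/3).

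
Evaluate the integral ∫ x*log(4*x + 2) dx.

x**2*log(4*x + 2)/2 - x**2/4 + x/4 - log(2*x + 1)/8 + C

Use integration by parts with u = log(4*x + 2), dv = x dx.
Then du = 4/(4*x + 2) dx and v = x**2/2.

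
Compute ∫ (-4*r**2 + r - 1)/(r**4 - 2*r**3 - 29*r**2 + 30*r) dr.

Factor the denominator: r*(r - 6)*(r - 1)*(r + 5).
Partial-fraction decomposition: 53/(165*(r + 5)) + 2/(15*(r - 1)) - 139/(330*(r - 6)) - 1/(30*r).
Integrate each term: A/(r−a) contributes A·log|r−a|.

-log(r)/30 - 139*log(r - 6)/330 + 2*log(r - 1)/15 + 53*log(r + 5)/165 + C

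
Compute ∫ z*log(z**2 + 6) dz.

z**2*log(z**2 + 6)/2 - z**2/2 + 3*log(z**2 + 6) + C

Let u = z**2 + 6, so du = (2*z) dz.
The integral becomes (1/2)·∫ log(u) du; integrate by parts with u′=log(u), dv′=du.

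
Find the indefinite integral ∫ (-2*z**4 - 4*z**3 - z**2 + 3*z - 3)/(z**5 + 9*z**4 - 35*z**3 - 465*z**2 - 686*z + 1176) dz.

-6205*log(z - 7)/12012 + log(z - 1)/240 - 287*log(z + 4)/330 + 255*log(z + 6)/26 - 3503*log(z + 7)/336 + C

Factor the denominator: (z - 7)*(z - 1)*(z + 4)*(z + 6)*(z + 7).
Partial-fraction decomposition: -3503/(336*(z + 7)) + 255/(26*(z + 6)) - 287/(330*(z + 4)) + 1/(240*(z - 1)) - 6205/(12012*(z - 7)).
Integrate each term: A/(z−a) contributes A·log|z−a|.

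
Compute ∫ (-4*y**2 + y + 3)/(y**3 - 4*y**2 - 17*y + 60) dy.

-46*log(y - 5)/9 + 15*log(y - 3)/7 - 65*log(y + 4)/63 + C

Factor the denominator: (y - 5)*(y - 3)*(y + 4).
Partial-fraction decomposition: -65/(63*(y + 4)) + 15/(7*(y - 3)) - 46/(9*(y - 5)).
Integrate each term: A/(y−a) contributes A·log|y−a|.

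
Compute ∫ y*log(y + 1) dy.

Use integration by parts with u = log(y + 1), dv = y dy.
Then du = 1/(y + 1) dy and v = y**2/2.

y**2*log(y + 1)/2 - y**2/4 + y/2 - log(y + 1)/2 + C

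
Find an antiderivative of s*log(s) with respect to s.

Use integration by parts with u = log(s), dv = s ds.
Then du = 1/s ds and v = s**2/2.

s**2*log(s)/2 - s**2/4 + C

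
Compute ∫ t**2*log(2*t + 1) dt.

t**3*log(2*t + 1)/3 - t**3/9 + t**2/12 - t/12 + log(2*t + 1)/24 + C

Use integration by parts with u = log(2*t + 1), dv = t**2 dt.
Then du = 2/(2*t + 1) dt and v = t**3/3.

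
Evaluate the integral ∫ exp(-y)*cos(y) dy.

exp(-y)*sin(y)/2 - exp(-y)*cos(y)/2 + C

Let I denote the integral. Integrate by parts with u = cos(y), dv = exp(-y) dy, so v = -exp(-y): I = -exp(-y)*cos(y) − ∫ exp(-y)*sin(y) dy.
Apply parts again with u = sin(y), dv = exp(-y) dy: ∫ exp(-y)*sin(y) dy = -exp(-y)*sin(y) + I. Substituting back brings back I: I = exp(-y)*sin(y) - exp(-y)*cos(y) − I.
Solving for I: (1 + 1)·I equals the remaining terms, so I = (1/2)·(exp(-y)*sin(y) - exp(-y)*cos(y)).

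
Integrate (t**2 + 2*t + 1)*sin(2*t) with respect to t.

-t**2*cos(2*t)/2 + t*sin(2*t)/2 - t*cos(2*t) + sin(2*t)/2 - cos(2*t)/4 + C

Use integration by parts with u = t**2 + 2*t + 1, dv = sin(2*t) dt, so v = -cos(2*t)/2.
Apply parts 2 times (tabular method): alternate signs, differentiate u down to 0, integrate dv up.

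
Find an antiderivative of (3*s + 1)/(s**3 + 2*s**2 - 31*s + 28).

13*log(s - 4)/33 - log(s - 1)/6 - 5*log(s + 7)/22 + C

Factor the denominator: (s - 4)*(s - 1)*(s + 7).
Partial-fraction decomposition: -5/(22*(s + 7)) - 1/(6*(s - 1)) + 13/(33*(s - 4)).
Integrate each term: A/(s−a) contributes A·log|s−a|.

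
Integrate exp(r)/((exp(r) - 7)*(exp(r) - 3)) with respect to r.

log(exp(r) - 7)/4 - log(exp(r) - 3)/4 + C

Let u = e^r, du = e^r dr.
The integral becomes ∫ du/((u-7)(u-3)); decompose into partial fractions.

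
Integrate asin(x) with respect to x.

Use integration by parts with u = arcsin(x), dv = dx.
Then du = 1/sqrt(-x**2 + 1) dx.

x*asin(x) + sqrt(-x**2 + 1) + C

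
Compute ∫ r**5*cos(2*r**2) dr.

r**4*sin(2*r**2)/4 + r**2*cos(2*r**2)/4 - sin(2*r**2)/8 + C

Let u = r², du = 2r dr; rewrite as (1/2)∫ u^2·cos(2u) du.
Now integrate by parts 2 times.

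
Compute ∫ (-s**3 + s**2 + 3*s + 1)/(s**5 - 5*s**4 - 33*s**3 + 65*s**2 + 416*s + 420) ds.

-68*log(s - 7)/405 + 3*log(s - 5)/28 - 164*log(s + 2)/567 + 7*log(s + 3)/20 - 1/(9*s + 18) + C

Factor the denominator: (s - 7)*(s - 5)*(s + 2)**2*(s + 3).
Partial-fraction decomposition: 7/(20*(s + 3)) - 164/(567*(s + 2)) + 1/(9*(s + 2)**2) + 3/(28*(s - 5)) - 68/(405*(s - 7)).
Integrate each term; A/(s−a) gives A·log|s−a|; A/(s−a)² gives −A/(s−a).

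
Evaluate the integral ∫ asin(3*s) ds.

Use integration by parts with u = arcsin(3*s), dv = ds.
Then du = 3/sqrt(-9*s**2 + 1) ds.

s*asin(3*s) + sqrt(-9*s**2 + 1)/3 + C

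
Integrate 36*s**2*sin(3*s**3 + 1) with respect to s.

Let u = 3*s**3 + 1, so du = (9*s**2) ds.
Rewriting, the integral becomes 4·∫ sin(u) du = 4·-cos(u).
Substituting back, u = 3*s**3 + 1.

-4*cos(3*s**3 + 1) + C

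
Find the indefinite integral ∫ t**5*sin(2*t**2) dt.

Let u = t², du = 2t dt; rewrite as (1/2)∫ u^2·sin(2u) du.
Now integrate by parts 2 times.

-t**4*cos(2*t**2)/4 + t**2*sin(2*t**2)/4 + cos(2*t**2)/8 + C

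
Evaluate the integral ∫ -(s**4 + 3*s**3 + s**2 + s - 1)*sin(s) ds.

Use integration by parts with u = s**4 + 3*s**3 + s**2 + s - 1, dv = -sin(s) ds, so v = cos(s).
Apply parts 4 times (tabular method): alternate signs, differentiate u down to 0, integrate dv up.

s**4*cos(s) - 4*s**3*sin(s) + 3*s**3*cos(s) - 9*s**2*sin(s) - 11*s**2*cos(s) + 22*s*sin(s) - 17*s*cos(s) + 17*sin(s) + 21*cos(s) + C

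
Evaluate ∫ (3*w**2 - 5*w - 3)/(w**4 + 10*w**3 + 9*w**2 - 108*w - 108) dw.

Factor the denominator: (w - 3)*(w + 1)*(w + 6)**2.
Partial-fraction decomposition: 1/(45*(w + 6)) + 3/(w + 6)**2 - 1/(20*(w + 1)) + 1/(36*(w - 3)).
Integrate each term; A/(w−a) gives A·log|w−a|; A/(w−a)² gives −A/(w−a).

log(w - 3)/36 - log(w + 1)/20 + log(w + 6)/45 - 3/(w + 6) + C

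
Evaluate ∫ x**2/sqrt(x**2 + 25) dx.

Substitute x = 5·tan(θ), so dx = 5·sec(θ)^2 dθ and the radical becomes sqrt(x**2 + 25) = 5·sec(θ) by the Pythagorean identity.
Integrate the resulting trig expression in θ, then back-substitute tan(θ) = x/5, sec(θ) = sqrt(x**2 + 25)/5 (absorbing any constant into C).

x*sqrt(x**2 + 25)/2 - 25*log(x + sqrt(x**2 + 25))/2 + C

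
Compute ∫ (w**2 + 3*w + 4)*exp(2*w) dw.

Use integration by parts with u = w**2 + 3*w + 4, dv = exp(2*w) dw, so v = exp(2*w)/2.
Apply parts 2 times (tabular method): alternate signs, differentiate u down to 0, integrate dv up.

(w**2 + 2*w + 3)*exp(2*w)/2 + C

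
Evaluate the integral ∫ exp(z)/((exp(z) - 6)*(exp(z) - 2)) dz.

log(exp(z) - 6)/4 - log(exp(z) - 2)/4 + C

Let u = e^z, du = e^z dz.
The integral becomes ∫ du/((u-2)(u-6)); decompose into partial fractions.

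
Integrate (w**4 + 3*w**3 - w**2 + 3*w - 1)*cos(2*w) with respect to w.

Use integration by parts with u = w**4 + 3*w**3 - w**2 + 3*w - 1, dv = cos(2*w) dw, so v = sin(2*w)/2.
Apply parts 4 times (tabular method): alternate signs, differentiate u down to 0, integrate dv up.

w**4*sin(2*w)/2 + 3*w**3*sin(2*w)/2 + w**3*cos(2*w) - 2*w**2*sin(2*w) + 9*w**2*cos(2*w)/4 - 3*w*sin(2*w)/4 - 2*w*cos(2*w) + sin(2*w)/2 - 3*cos(2*w)/8 + C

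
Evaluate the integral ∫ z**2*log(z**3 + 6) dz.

z**3*log(z**3 + 6)/3 - z**3/3 + 2*log(z**3 + 6) + C

Let u = z**3 + 6, so du = (3*z**2) dz.
The integral becomes (1/3)·∫ log(u) du; integrate by parts with u′=log(u), dv′=du.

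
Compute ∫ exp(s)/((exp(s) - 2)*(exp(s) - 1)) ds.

log(exp(s) - 2) - log(exp(s) - 1) + C

Let u = e^s, du = e^s ds.
The integral becomes ∫ du/((u-1)(u-2)); decompose into partial fractions.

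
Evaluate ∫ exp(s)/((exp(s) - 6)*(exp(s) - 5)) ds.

Let u = e^s, du = e^s ds.
The integral becomes ∫ du/((u-5)(u-6)); decompose into partial fractions.

log(exp(s) - 6) - log(exp(s) - 5) + C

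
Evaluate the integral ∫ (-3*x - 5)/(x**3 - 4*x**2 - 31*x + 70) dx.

Factor the denominator: (x - 7)*(x - 2)*(x + 5).
Partial-fraction decomposition: 5/(42*(x + 5)) + 11/(35*(x - 2)) - 13/(30*(x - 7)).
Integrate each term: A/(x−a) contributes A·log|x−a|.

-13*log(x - 7)/30 + 11*log(x - 2)/35 + 5*log(x + 5)/42 + C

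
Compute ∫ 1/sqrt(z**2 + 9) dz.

log(z + sqrt(z**2 + 9)) + C

Substitute z = 3·tan(θ), so dz = 3·sec(θ)^2 dθ and the radical becomes sqrt(z**2 + 9) = 3·sec(θ) by the Pythagorean identity.
Integrate the resulting trig expression in θ, then back-substitute tan(θ) = z/3, sec(θ) = sqrt(z**2 + 9)/3 (absorbing any constant into C).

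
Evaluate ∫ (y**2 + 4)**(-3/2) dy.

y/(4*sqrt(y**2 + 4)) + C

Substitute y = 2·tan(θ), so dy = 2·sec(θ)^2 dθ and the radical becomes sqrt(y**2 + 4) = 2·sec(θ) by the Pythagorean identity.
Integrate the resulting trig expression in θ, then back-substitute tan(θ) = y/2, sec(θ) = sqrt(y**2 + 4)/2 (absorbing any constant into C).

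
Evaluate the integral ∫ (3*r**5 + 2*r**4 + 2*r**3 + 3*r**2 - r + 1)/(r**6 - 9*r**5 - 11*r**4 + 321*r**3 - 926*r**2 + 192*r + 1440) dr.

Factor the denominator: (r - 5)*(r - 4)**2*(r - 3)*(r + 1)*(r + 6).
Partial-fraction decomposition: 21053/(49500*(r + 6)) + 1/(1500*(r + 1)) - 485/(36*(r - 3)) - 33439/(500*(r - 4)) - 3757/(50*(r - 4)**2) + 5473/(66*(r - 5)).
Integrate each term; A/(r−a) gives A·log|r−a|; A/(r−a)² gives −A/(r−a).

5473*log(r - 5)/66 - 33439*log(r - 4)/500 - 485*log(r - 3)/36 + log(r + 1)/1500 + 21053*log(r + 6)/49500 + 3757/(50*r - 200) + C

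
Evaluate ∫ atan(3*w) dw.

w*atan(3*w) - log(9*w**2 + 1)/6 + C

Use integration by parts with u = arctan(3*w), dv = dw.
Then du = 3/(9*w**2 + 1) dw.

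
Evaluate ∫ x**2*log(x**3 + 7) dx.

x**3*log(x**3 + 7)/3 - x**3/3 + 7*log(x**3 + 7)/3 + C

Let u = x**3 + 7, so du = (3*x**2) dx.
The integral becomes (1/3)·∫ log(u) du; integrate by parts with u′=log(u), dv′=du.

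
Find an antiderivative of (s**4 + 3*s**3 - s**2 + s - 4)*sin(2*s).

-s**4*cos(2*s)/2 + s**3*sin(2*s) - 3*s**3*cos(2*s)/2 + 9*s**2*sin(2*s)/4 + 2*s**2*cos(2*s) - 2*s*sin(2*s) + 7*s*cos(2*s)/4 - 7*sin(2*s)/8 + cos(2*s) + C

Use integration by parts with u = s**4 + 3*s**3 - s**2 + s - 4, dv = sin(2*s) ds, so v = -cos(2*s)/2.
Apply parts 4 times (tabular method): alternate signs, differentiate u down to 0, integrate dv up.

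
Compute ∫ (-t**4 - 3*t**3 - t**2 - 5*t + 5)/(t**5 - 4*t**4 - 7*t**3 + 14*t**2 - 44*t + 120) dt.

Factor the denominator: (t - 5)*(t - 2)*(t + 3)*(t**2 + 4).
Partial-fraction decomposition: 7*(31*t - 106)/(3016*(t**2 + 4)) + 11/(520*(t + 3)) + 49/(120*(t - 2)) - 1045/(696*(t - 5)).
Integrate each term; A/(t−a) gives A·log|t−a|; the (Bt+D)/(t²+p²) term gives a log and an atan.

-1045*log(t - 5)/696 + 49*log(t - 2)/120 + 11*log(t + 3)/520 + 217*log(t**2 + 4)/6032 - 371*atan(t/2)/3016 + C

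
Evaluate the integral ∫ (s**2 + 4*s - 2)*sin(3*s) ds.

Use integration by parts with u = s**2 + 4*s - 2, dv = sin(3*s) ds, so v = -cos(3*s)/3.
Apply parts 2 times (tabular method): alternate signs, differentiate u down to 0, integrate dv up.

-s**2*cos(3*s)/3 + 2*s*sin(3*s)/9 - 4*s*cos(3*s)/3 + 4*sin(3*s)/9 + 20*cos(3*s)/27 + C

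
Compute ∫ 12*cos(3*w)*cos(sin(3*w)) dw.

4*sin(sin(3*w)) + C

Let u = sin(3*w), so du = (3*cos(3*w)) dw.
Rewriting, the integral becomes 4·∫ cos(u) du = 4·sin(u).
Substituting back, u = sin(3*w).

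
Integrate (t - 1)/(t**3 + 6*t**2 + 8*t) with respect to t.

Factor the denominator: t*(t + 2)*(t + 4).
Partial-fraction decomposition: -5/(8*(t + 4)) + 3/(4*(t + 2)) - 1/(8*t).
Integrate each term: A/(t−a) contributes A·log|t−a|.

-log(t)/8 + 3*log(t + 2)/4 - 5*log(t + 4)/8 + C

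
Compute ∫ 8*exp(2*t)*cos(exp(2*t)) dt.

4*sin(exp(2*t)) + C

Let u = exp(2*t), so du = (2*exp(2*t)) dt.
Rewriting, the integral becomes 4·∫ cos(u) du = 4·sin(u).
Substituting back, u = exp(2*t).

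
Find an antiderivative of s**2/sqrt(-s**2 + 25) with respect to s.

-s*sqrt(-s**2 + 25)/2 + 25*asin(s/5)/2 + C

Substitute s = 5·sin(θ), so ds = 5·cos(θ) dθ and the radical becomes sqrt(-s**2 + 25) = 5·cos(θ) by the Pythagorean identity.
Integrate the resulting trig expression in θ, then back-substitute θ = asin(s/5), sin(θ) = s/5, cos(θ) = sqrt(-s**2 + 25)/5 (absorbing any constant into C).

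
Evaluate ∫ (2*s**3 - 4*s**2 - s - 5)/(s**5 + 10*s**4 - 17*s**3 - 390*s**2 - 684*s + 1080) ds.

Factor the denominator: (s - 6)*(s - 1)*(s + 5)*(s + 6)**2.
Partial-fraction decomposition: 37133/(7056*(s + 6)) + 575/(84*(s + 6)**2) - 175/(33*(s + 5)) + 4/(735*(s - 1)) + 277/(7920*(s - 6)).
Integrate each term; A/(s−a) gives A·log|s−a|; A/(s−a)² gives −A/(s−a).

277*log(s - 6)/7920 + 4*log(s - 1)/735 - 175*log(s + 5)/33 + 37133*log(s + 6)/7056 - 575/(84*s + 504) + C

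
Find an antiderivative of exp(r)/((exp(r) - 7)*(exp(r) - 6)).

Let u = e^r, du = e^r dr.
The integral becomes ∫ du/((u-7)(u-6)); decompose into partial fractions.

log(exp(r) - 7) - log(exp(r) - 6) + C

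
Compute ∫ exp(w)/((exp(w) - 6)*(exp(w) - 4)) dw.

Let u = e^w, du = e^w dw.
The integral becomes ∫ du/((u-6)(u-4)); decompose into partial fractions.

log(exp(w) - 6)/2 - log(exp(w) - 4)/2 + C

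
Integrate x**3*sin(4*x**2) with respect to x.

-x**2*cos(4*x**2)/8 + sin(4*x**2)/32 + C

Let u = x², du = 2x dx; rewrite as (1/2)∫ u^1·sin(4u) du.
Now integrate by parts 1 time.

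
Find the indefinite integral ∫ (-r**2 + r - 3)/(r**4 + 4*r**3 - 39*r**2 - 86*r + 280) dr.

Factor the denominator: (r - 5)*(r - 2)*(r + 4)*(r + 7).
Partial-fraction decomposition: 59/(324*(r + 7)) - 23/(162*(r + 4)) + 5/(162*(r - 2)) - 23/(324*(r - 5)).
Integrate each term: A/(r−a) contributes A·log|r−a|.

-23*log(r - 5)/324 + 5*log(r - 2)/162 - 23*log(r + 4)/162 + 59*log(r + 7)/324 + C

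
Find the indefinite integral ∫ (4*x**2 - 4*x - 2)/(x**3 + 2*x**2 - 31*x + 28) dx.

46*log(x - 4)/33 + log(x - 1)/12 + 111*log(x + 7)/44 + C

Factor the denominator: (x - 4)*(x - 1)*(x + 7).
Partial-fraction decomposition: 111/(44*(x + 7)) + 1/(12*(x - 1)) + 46/(33*(x - 4)).
Integrate each term: A/(x−a) contributes A·log|x−a|.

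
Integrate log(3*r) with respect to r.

r*(log(r) + log(3)) - r + C

Use integration by parts with u = log(3*r), dv = dr.
Then du = 1/r dr and v = r.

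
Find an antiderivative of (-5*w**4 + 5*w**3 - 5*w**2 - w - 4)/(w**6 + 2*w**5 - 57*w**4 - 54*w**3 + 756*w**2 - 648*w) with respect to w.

Factor the denominator: w*(w - 6)*(w - 3)*(w - 1)*(w + 6)**2.
Partial-fraction decomposition: 128431/(571536*(w + 6)) - 3869/(2268*(w + 6)**2) - 1/(49*(w - 1)) + 161/(729*(w - 3)) - 559/(1296*(w - 6)) + 1/(162*w).
Integrate each term; A/(w−a) gives A·log|w−a|; A/(w−a)² gives −A/(w−a).

log(w)/162 - 559*log(w - 6)/1296 + 161*log(w - 3)/729 - log(w - 1)/49 + 128431*log(w + 6)/571536 + 3869/(2268*w + 13608) + C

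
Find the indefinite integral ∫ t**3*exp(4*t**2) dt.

Let u = t², du = 2t dt; rewrite as (1/2)∫ u^1·exp(4u) du.
Now integrate by parts 1 time.

(4*t**2 - 1)*exp(4*t**2)/32 + C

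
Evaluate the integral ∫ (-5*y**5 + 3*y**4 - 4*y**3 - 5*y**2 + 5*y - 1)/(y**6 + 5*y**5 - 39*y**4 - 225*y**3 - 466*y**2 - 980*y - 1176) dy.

-15683*log(y - 7)/13356 - 209*log(y + 2)/360 + 301*log(y + 3)/104 - 92329*log(y + 7)/14840 + 453*log(y**2 + 4)/11024 + 523*atan(y/2)/5512 + C

Factor the denominator: (y - 7)*(y + 2)*(y + 3)*(y + 7)*(y**2 + 4).
Partial-fraction decomposition: (453*y + 1046)/(5512*(y**2 + 4)) - 92329/(14840*(y + 7)) + 301/(104*(y + 3)) - 209/(360*(y + 2)) - 15683/(13356*(y - 7)).
Integrate each term; A/(y−a) gives A·log|y−a|; the (By+D)/(y²+p²) term gives a log and an atan.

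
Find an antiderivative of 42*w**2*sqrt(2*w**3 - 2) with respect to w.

Let u = 2*w**3 - 2, so du = (6*w**2) dw.
Rewriting, the integral becomes 7·∫ √u du = 7·(2/3)u^(3/2).
Substituting back, u = 2*w**3 - 2.

14*(2*w**3 - 2)**(3/2)/3 + C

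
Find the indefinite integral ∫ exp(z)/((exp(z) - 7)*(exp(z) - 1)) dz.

Let u = e^z, du = e^z dz.
The integral becomes ∫ du/((u-7)(u-1)); decompose into partial fractions.

log(exp(z) - 7)/6 - log(exp(z) - 1)/6 + C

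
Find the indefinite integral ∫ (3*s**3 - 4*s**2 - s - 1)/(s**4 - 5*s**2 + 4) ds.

Factor the denominator: (s - 2)*(s - 1)*(s + 1)*(s + 2).
Partial-fraction decomposition: 13/(4*(s + 2)) - 7/(6*(s + 1)) + 1/(2*(s - 1)) + 5/(12*(s - 2)).
Integrate each term: A/(s−a) contributes A·log|s−a|.

5*log(s - 2)/12 + log(s - 1)/2 - 7*log(s + 1)/6 + 13*log(s + 2)/4 + C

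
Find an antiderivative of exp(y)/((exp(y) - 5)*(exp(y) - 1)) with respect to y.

Let u = e^y, du = e^y dy.
The integral becomes ∫ du/((u-1)(u-5)); decompose into partial fractions.

log(exp(y) - 5)/4 - log(exp(y) - 1)/4 + C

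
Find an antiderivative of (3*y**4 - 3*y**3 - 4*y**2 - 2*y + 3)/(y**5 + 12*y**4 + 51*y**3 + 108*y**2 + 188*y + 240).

Factor the denominator: (y + 3)*(y + 4)*(y + 5)*(y**2 + 4).
Partial-fraction decomposition: -(2761*y - 2524)/(7540*(y**2 + 4)) + 2163/(58*(y + 5)) - 907/(20*(y + 4)) + 297/(26*(y + 3)).
Integrate each term; A/(y−a) gives A·log|y−a|; the (By+D)/(y²+p²) term gives a log and an atan.

297*log(y + 3)/26 - 907*log(y + 4)/20 + 2163*log(y + 5)/58 - 2761*log(y**2 + 4)/15080 + 631*atan(y/2)/3770 + C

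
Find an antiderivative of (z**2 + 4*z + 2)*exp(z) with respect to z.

Use integration by parts with u = z**2 + 4*z + 2, dv = exp(z) dz, so v = exp(z).
Apply parts 2 times (tabular method): alternate signs, differentiate u down to 0, integrate dv up.

(z**2 + 2*z)*exp(z) + C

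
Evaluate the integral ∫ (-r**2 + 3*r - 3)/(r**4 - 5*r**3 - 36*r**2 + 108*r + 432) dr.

Factor the denominator: (r - 6)**2*(r + 3)*(r + 4).
Partial-fraction decomposition: 31/(100*(r + 4)) - 7/(27*(r + 3)) - 137/(2700*(r - 6)) - 7/(30*(r - 6)**2).
Integrate each term; A/(r−a) gives A·log|r−a|; A/(r−a)² gives −A/(r−a).

-137*log(r - 6)/2700 - 7*log(r + 3)/27 + 31*log(r + 4)/100 + 7/(30*r - 180) + C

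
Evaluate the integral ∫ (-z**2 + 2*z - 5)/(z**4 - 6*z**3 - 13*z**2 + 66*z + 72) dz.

-29*log(z - 6)/126 + 13*log(z - 4)/70 - 4*log(z + 1)/35 + 10*log(z + 3)/63 + C

Factor the denominator: (z - 6)*(z - 4)*(z + 1)*(z + 3).
Partial-fraction decomposition: 10/(63*(z + 3)) - 4/(35*(z + 1)) + 13/(70*(z - 4)) - 29/(126*(z - 6)).
Integrate each term: A/(z−a) contributes A·log|z−a|.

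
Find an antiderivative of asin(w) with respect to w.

w*asin(w) + sqrt(-w**2 + 1) + C

Use integration by parts with u = arcsin(w), dv = dw.
Then du = 1/sqrt(-w**2 + 1) dw.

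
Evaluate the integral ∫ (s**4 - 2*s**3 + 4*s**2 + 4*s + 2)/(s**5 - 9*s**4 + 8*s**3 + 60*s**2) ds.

14*log(s)/225 + 517*log(s - 6)/144 - 71*log(s - 5)/25 + 3*log(s + 2)/16 - 1/(30*s) + C

Factor the denominator: s**2*(s - 6)*(s - 5)*(s + 2).
Partial-fraction decomposition: 3/(16*(s + 2)) - 71/(25*(s - 5)) + 517/(144*(s - 6)) + 14/(225*s) + 1/(30*s**2).
Integrate each term; A/(s−a) gives A·log|s−a|; A/(s−a)² gives −A/(s−a).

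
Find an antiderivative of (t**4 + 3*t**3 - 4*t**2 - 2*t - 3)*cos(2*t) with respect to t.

Use integration by parts with u = t**4 + 3*t**3 - 4*t**2 - 2*t - 3, dv = cos(2*t) dt, so v = sin(2*t)/2.
Apply parts 4 times (tabular method): alternate signs, differentiate u down to 0, integrate dv up.

t**4*sin(2*t)/2 + 3*t**3*sin(2*t)/2 + t**3*cos(2*t) - 7*t**2*sin(2*t)/2 + 9*t**2*cos(2*t)/4 - 13*t*sin(2*t)/4 - 7*t*cos(2*t)/2 + sin(2*t)/4 - 13*cos(2*t)/8 + C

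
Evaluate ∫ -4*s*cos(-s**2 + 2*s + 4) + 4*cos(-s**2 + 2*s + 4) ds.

2*sin(-s**2 + 2*s + 4) + C

Let u = s**2 - 2*s - 4, so du = (2*s - 2) ds.
Rewriting, the integral becomes -2·∫ cos(u) du = -2·sin(u).
Substituting back, u = s**2 - 2*s - 4.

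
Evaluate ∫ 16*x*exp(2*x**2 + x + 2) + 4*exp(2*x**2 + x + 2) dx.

4*exp(2*x**2 + x + 2) + C

Let u = 2*x**2 + x + 2, so du = (4*x + 1) dx.
Rewriting, the integral becomes 4·∫ e^u du = 4·e^u.
Substituting back, u = 2*x**2 + x + 2.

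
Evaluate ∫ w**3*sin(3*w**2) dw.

-w**2*cos(3*w**2)/6 + sin(3*w**2)/18 + C

Let u = w², du = 2w dw; rewrite as (1/2)∫ u^1·sin(3u) du.
Now integrate by parts 1 time.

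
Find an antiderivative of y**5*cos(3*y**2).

y**4*sin(3*y**2)/6 + y**2*cos(3*y**2)/9 - sin(3*y**2)/27 + C

Let u = y², du = 2y dy; rewrite as (1/2)∫ u^2·cos(3u) du.
Now integrate by parts 2 times.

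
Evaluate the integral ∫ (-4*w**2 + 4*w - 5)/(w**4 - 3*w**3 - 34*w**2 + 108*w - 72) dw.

-25*log(w - 6)/48 + 13*log(w - 2)/32 - log(w - 1)/7 + 173*log(w + 6)/672 + C

Factor the denominator: (w - 6)*(w - 2)*(w - 1)*(w + 6).
Partial-fraction decomposition: 173/(672*(w + 6)) - 1/(7*(w - 1)) + 13/(32*(w - 2)) - 25/(48*(w - 6)).
Integrate each term: A/(w−a) contributes A·log|w−a|.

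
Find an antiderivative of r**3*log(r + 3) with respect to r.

r**4*log(r + 3)/4 - r**4/16 + r**3/4 - 9*r**2/8 + 27*r/4 - 81*log(r + 3)/4 + C

Use integration by parts with u = log(r + 3), dv = r**3 dr.
Then du = 1/(r + 3) dr and v = r**4/4.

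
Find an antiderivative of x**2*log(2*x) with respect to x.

x**3*(log(x) + log(2))/3 - x**3/9 + C

Use integration by parts with u = log(2*x), dv = x**2 dx.
Then du = 1/x dx and v = x**3/3.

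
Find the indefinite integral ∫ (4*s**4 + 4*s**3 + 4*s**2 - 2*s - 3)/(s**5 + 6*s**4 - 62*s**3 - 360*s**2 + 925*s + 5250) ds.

6177*log(s - 6)/1573 - 1029*log(s - 5)/400 - 131629*log(s + 5)/12100 + 2813*log(s + 7)/208 - 2107/(220*s + 1100) + C

Factor the denominator: (s - 6)*(s - 5)*(s + 5)**2*(s + 7).
Partial-fraction decomposition: 2813/(208*(s + 7)) - 131629/(12100*(s + 5)) + 2107/(220*(s + 5)**2) - 1029/(400*(s - 5)) + 6177/(1573*(s - 6)).
Integrate each term; A/(s−a) gives A·log|s−a|; A/(s−a)² gives −A/(s−a).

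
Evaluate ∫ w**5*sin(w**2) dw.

-w**4*cos(w**2)/2 + w**2*sin(w**2) + cos(w**2) + C

Let u = w², du = 2w dw; rewrite as (1/2)∫ u^2·sin(1u) du.
Now integrate by parts 2 times.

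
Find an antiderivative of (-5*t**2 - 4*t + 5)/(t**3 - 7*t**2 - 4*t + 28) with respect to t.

Factor the denominator: (t - 7)*(t - 2)*(t + 2).
Partial-fraction decomposition: -7/(36*(t + 2)) + 23/(20*(t - 2)) - 268/(45*(t - 7)).
Integrate each term: A/(t−a) contributes A·log|t−a|.

-268*log(t - 7)/45 + 23*log(t - 2)/20 - 7*log(t + 2)/36 + C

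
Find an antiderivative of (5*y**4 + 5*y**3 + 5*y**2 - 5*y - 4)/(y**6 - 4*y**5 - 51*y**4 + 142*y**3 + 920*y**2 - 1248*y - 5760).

Factor the denominator: (y - 6)*(y - 5)*(y - 4)*(y + 3)*(y + 4)**2.
Partial-fraction decomposition: 4889/(10800*(y + 4)) + 22/(15*(y + 4)**2) - 163/(252*(y + 3)) + 207/(112*(y - 4)) - 641/(108*(y - 5)) + 3853/(900*(y - 6)).
Integrate each term; A/(y−a) gives A·log|y−a|; A/(y−a)² gives −A/(y−a).

3853*log(y - 6)/900 - 641*log(y - 5)/108 + 207*log(y - 4)/112 - 163*log(y + 3)/252 + 4889*log(y + 4)/10800 - 22/(15*y + 60) + C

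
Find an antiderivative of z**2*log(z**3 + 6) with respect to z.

z**3*log(z**3 + 6)/3 - z**3/3 + 2*log(z**3 + 6) + C

Let u = z**3 + 6, so du = (3*z**2) dz.
The integral becomes (1/3)·∫ log(u) du; integrate by parts with u′=log(u), dv′=du.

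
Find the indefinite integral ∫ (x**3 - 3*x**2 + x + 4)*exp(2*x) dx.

(4*x**3 - 18*x**2 + 22*x + 5)*exp(2*x)/8 + C

Use integration by parts with u = x**3 - 3*x**2 + x + 4, dv = exp(2*x) dx, so v = exp(2*x)/2.
Apply parts 3 times (tabular method): alternate signs, differentiate u down to 0, integrate dv up.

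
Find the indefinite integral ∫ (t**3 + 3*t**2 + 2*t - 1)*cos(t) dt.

Use integration by parts with u = t**3 + 3*t**2 + 2*t - 1, dv = cos(t) dt, so v = sin(t).
Apply parts 3 times (tabular method): alternate signs, differentiate u down to 0, integrate dv up.

t**3*sin(t) + 3*t**2*sin(t) + 3*t**2*cos(t) - 4*t*sin(t) + 6*t*cos(t) - 7*sin(t) - 4*cos(t) + C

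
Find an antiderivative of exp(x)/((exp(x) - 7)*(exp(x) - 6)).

Let u = e^x, du = e^x dx.
The integral becomes ∫ du/((u-7)(u-6)); decompose into partial fractions.

log(exp(x) - 7) - log(exp(x) - 6) + C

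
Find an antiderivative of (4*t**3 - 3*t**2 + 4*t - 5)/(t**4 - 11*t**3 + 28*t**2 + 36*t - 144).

Factor the denominator: (t - 6)*(t - 4)*(t - 3)*(t + 2).
Partial-fraction decomposition: 19/(80*(t + 2)) + 88/(15*(t - 3)) - 73/(4*(t - 4)) + 775/(48*(t - 6)).
Integrate each term: A/(t−a) contributes A·log|t−a|.

775*log(t - 6)/48 - 73*log(t - 4)/4 + 88*log(t - 3)/15 + 19*log(t + 2)/80 + C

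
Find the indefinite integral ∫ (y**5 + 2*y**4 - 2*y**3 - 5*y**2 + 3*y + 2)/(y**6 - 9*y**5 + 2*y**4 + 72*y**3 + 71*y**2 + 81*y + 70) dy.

20701*log(y - 7)/7200 - 103*log(y - 5)/56 - log(y + 1)/32 + 8*log(y + 2)/315 - 3*log(y**2 + 1)/200 + 9*atan(y)/100 + C

Factor the denominator: (y - 7)*(y - 5)*(y + 1)*(y + 2)*(y**2 + 1).
Partial-fraction decomposition: -3*(y - 3)/(100*(y**2 + 1)) + 8/(315*(y + 2)) - 1/(32*(y + 1)) - 103/(56*(y - 5)) + 20701/(7200*(y - 7)).
Integrate each term; A/(y−a) gives A·log|y−a|; the (By+D)/(y²+p²) term gives a log and an atan.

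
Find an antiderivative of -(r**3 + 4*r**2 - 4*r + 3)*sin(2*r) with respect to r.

r**3*cos(2*r)/2 - 3*r**2*sin(2*r)/4 + 2*r**2*cos(2*r) - 2*r*sin(2*r) - 11*r*cos(2*r)/4 + 11*sin(2*r)/8 + cos(2*r)/2 + C

Use integration by parts with u = r**3 + 4*r**2 - 4*r + 3, dv = -sin(2*r) dr, so v = cos(2*r)/2.
Apply parts 3 times (tabular method): alternate signs, differentiate u down to 0, integrate dv up.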